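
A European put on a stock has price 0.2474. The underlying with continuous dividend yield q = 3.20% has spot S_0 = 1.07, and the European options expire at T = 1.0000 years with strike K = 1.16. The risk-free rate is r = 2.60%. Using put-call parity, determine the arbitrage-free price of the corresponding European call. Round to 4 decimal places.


Answer: Call price = 0.1535

Derivation:
Put-call parity: C - P = S_0 * exp(-qT) - K * exp(-rT).
S_0 * exp(-qT) = 1.0700 * 0.96850658 = 1.03630204
K * exp(-rT) = 1.1600 * 0.97433509 = 1.13022870
C = P + S*exp(-qT) - K*exp(-rT)
C = 0.2474 + 1.03630204 - 1.13022870 = 0.1535


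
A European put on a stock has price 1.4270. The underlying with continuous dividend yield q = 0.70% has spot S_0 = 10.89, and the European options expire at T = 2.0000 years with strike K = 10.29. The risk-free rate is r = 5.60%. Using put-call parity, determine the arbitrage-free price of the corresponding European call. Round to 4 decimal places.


Answer: Call price = 2.9659

Derivation:
Put-call parity: C - P = S_0 * exp(-qT) - K * exp(-rT).
S_0 * exp(-qT) = 10.8900 * 0.98609754 = 10.73860226
K * exp(-rT) = 10.2900 * 0.89404426 = 9.19971541
C = P + S*exp(-qT) - K*exp(-rT)
C = 1.4270 + 10.73860226 - 9.19971541 = 2.9659


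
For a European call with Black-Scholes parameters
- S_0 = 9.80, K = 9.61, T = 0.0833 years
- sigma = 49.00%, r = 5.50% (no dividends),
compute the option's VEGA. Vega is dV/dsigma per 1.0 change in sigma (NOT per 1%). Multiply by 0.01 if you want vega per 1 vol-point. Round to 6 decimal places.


d1 = 0.2415444653; d2 = 0.1001219424
phi(d1) = 0.3874725011; exp(-qT) = 1.0000000000; exp(-rT) = 0.9954289791
Vega = S * exp(-qT) * phi(d1) * sqrt(T) = 9.8000 * 1.0000000000 * 0.3874725011 * 0.2886173938 = 1.095947

Answer: Vega = 1.095947


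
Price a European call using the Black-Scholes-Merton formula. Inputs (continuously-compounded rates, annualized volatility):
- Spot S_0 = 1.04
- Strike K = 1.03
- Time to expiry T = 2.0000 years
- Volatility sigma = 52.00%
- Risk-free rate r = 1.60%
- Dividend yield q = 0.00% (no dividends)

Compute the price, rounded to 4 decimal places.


d1 = (ln(S/K) + (r - q + 0.5*sigma^2) * T) / (sigma * sqrt(T)) = 0.42434826
d2 = d1 - sigma * sqrt(T) = -0.31104280
exp(-rT) = 0.96850658; exp(-qT) = 1.00000000
C = S_0 * exp(-qT) * N(d1) - K * exp(-rT) * N(d2)
N(d1) = 0.66434407; N(d2) = 0.37788404
C = 1.0400 * 1.00000000 * 0.66434407 - 1.0300 * 0.96850658 * 0.37788404 = 0.3140

Answer: Price = 0.3140


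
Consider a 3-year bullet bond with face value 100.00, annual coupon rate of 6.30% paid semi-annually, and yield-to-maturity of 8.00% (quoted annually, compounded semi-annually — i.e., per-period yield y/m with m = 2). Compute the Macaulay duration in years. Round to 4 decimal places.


Answer: Macaulay duration = 2.7741 years

Derivation:
Coupon per period c = face * coupon_rate / m = 3.150000
Periods per year m = 2; per-period yield y/m = 0.040000
Number of cashflows N = 6
Cashflows (t years, CF_t, discount factor 1/(1+y/m)^(m*t), PV):
  t = 0.5000: CF_t = 3.150000, DF = 0.961538, PV = 3.028846
  t = 1.0000: CF_t = 3.150000, DF = 0.924556, PV = 2.912352
  t = 1.5000: CF_t = 3.150000, DF = 0.888996, PV = 2.800339
  t = 2.0000: CF_t = 3.150000, DF = 0.854804, PV = 2.692633
  t = 2.5000: CF_t = 3.150000, DF = 0.821927, PV = 2.589070
  t = 3.0000: CF_t = 103.150000, DF = 0.790315, PV = 81.520943
Price P = sum_t PV_t = 95.544184
Macaulay numerator sum_t t * PV_t:
  t * PV_t at t = 0.5000: 1.514423
  t * PV_t at t = 1.0000: 2.912352
  t * PV_t at t = 1.5000: 4.200508
  t * PV_t at t = 2.0000: 5.385266
  t * PV_t at t = 2.5000: 6.472676
  t * PV_t at t = 3.0000: 244.562830
Macaulay duration D = (sum_t t * PV_t) / P = 265.048055 / 95.544184 = 2.774089


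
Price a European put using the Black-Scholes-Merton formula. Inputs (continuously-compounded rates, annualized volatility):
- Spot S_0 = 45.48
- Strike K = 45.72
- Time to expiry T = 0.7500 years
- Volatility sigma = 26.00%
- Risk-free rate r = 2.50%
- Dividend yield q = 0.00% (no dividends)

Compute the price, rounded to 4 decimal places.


d1 = (ln(S/K) + (r - q + 0.5*sigma^2) * T) / (sigma * sqrt(T)) = 0.17248042
d2 = d1 - sigma * sqrt(T) = -0.05268619
exp(-rT) = 0.98142469; exp(-qT) = 1.00000000
P = K * exp(-rT) * N(-d2) - S_0 * exp(-qT) * N(-d1)
N(-d1) = 0.43152993; N(-d2) = 0.52100903
P = 45.7200 * 0.98142469 * 0.52100903 - 45.4800 * 1.00000000 * 0.43152993 = 3.7521

Answer: Price = 3.7521


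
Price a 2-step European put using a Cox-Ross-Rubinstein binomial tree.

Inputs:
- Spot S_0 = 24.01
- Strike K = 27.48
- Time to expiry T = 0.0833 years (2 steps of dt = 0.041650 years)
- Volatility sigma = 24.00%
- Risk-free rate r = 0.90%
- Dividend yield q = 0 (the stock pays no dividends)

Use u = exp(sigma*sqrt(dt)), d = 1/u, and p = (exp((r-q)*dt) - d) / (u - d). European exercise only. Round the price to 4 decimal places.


Answer: Price = V(0,0) = 3.4494

Derivation:
dt = T/N = 0.041650
u = exp(sigma*sqrt(dt)) = 1.050199; d = 1/u = 0.952200
p = (exp((r-q)*dt) - d) / (u - d) = 0.491583
Discount per step: exp(-r*dt) = 0.999625
Stock lattice S(k, i) with i counting down-moves:
  k=0: S(0,0) = 24.0100
  k=1: S(1,0) = 25.2153; S(1,1) = 22.8623
  k=2: S(2,0) = 26.4811; S(2,1) = 24.0100; S(2,2) = 21.7695
Terminal payoffs V(N, i) = max(K - S_T, 0):
  V(2,0) = 0.998923; V(2,1) = 3.470000; V(2,2) = 5.710489
Backward induction: V(k, i) = exp(-r*dt) * [p * V(k+1, i) + (1-p) * V(k+1, i+1)].
  V(1,0) = exp(-r*dt) * [p*0.998923 + (1-p)*3.470000] = 2.254415
  V(1,1) = exp(-r*dt) * [p*3.470000 + (1-p)*5.710489] = 4.607375
  V(0,0) = exp(-r*dt) * [p*2.254415 + (1-p)*4.607375] = 3.449406


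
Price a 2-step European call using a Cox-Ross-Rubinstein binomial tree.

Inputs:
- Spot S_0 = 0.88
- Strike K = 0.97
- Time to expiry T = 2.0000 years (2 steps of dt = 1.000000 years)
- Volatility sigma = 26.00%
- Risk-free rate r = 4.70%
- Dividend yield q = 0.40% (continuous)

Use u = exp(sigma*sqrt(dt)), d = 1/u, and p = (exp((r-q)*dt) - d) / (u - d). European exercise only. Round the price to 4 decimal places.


Answer: Price = V(0,0) = 0.1251

Derivation:
dt = T/N = 1.000000
u = exp(sigma*sqrt(dt)) = 1.296930; d = 1/u = 0.771052
p = (exp((r-q)*dt) - d) / (u - d) = 0.518915
Discount per step: exp(-r*dt) = 0.954087
Stock lattice S(k, i) with i counting down-moves:
  k=0: S(0,0) = 0.8800
  k=1: S(1,0) = 1.1413; S(1,1) = 0.6785
  k=2: S(2,0) = 1.4802; S(2,1) = 0.8800; S(2,2) = 0.5232
Terminal payoffs V(N, i) = max(S_T - K, 0):
  V(2,0) = 0.510184; V(2,1) = 0.000000; V(2,2) = 0.000000
Backward induction: V(k, i) = exp(-r*dt) * [p * V(k+1, i) + (1-p) * V(k+1, i+1)].
  V(1,0) = exp(-r*dt) * [p*0.510184 + (1-p)*0.000000] = 0.252587
  V(1,1) = exp(-r*dt) * [p*0.000000 + (1-p)*0.000000] = 0.000000
  V(0,0) = exp(-r*dt) * [p*0.252587 + (1-p)*0.000000] = 0.125054


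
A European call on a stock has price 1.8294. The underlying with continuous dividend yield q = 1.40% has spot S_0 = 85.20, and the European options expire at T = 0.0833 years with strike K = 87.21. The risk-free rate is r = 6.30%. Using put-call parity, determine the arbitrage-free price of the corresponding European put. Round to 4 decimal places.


Answer: Put price = 3.4822

Derivation:
Put-call parity: C - P = S_0 * exp(-qT) - K * exp(-rT).
S_0 * exp(-qT) = 85.2000 * 0.99883448 = 85.10069767
K * exp(-rT) = 87.2100 * 0.99476585 = 86.75352944
P = C - S*exp(-qT) + K*exp(-rT)
P = 1.8294 - 85.10069767 + 86.75352944 = 3.4822


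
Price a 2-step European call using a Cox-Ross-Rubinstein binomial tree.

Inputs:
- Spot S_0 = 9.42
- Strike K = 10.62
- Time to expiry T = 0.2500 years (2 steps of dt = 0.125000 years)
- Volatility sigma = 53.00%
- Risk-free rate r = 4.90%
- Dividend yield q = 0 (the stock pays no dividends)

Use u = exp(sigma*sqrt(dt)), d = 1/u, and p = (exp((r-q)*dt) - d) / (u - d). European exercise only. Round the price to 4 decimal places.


Answer: Price = V(0,0) = 0.6715

Derivation:
dt = T/N = 0.125000
u = exp(sigma*sqrt(dt)) = 1.206089; d = 1/u = 0.829126
p = (exp((r-q)*dt) - d) / (u - d) = 0.469589
Discount per step: exp(-r*dt) = 0.993894
Stock lattice S(k, i) with i counting down-moves:
  k=0: S(0,0) = 9.4200
  k=1: S(1,0) = 11.3614; S(1,1) = 7.8104
  k=2: S(2,0) = 13.7028; S(2,1) = 9.4200; S(2,2) = 6.4758
Terminal payoffs V(N, i) = max(S_T - K, 0):
  V(2,0) = 3.082820; V(2,1) = 0.000000; V(2,2) = 0.000000
Backward induction: V(k, i) = exp(-r*dt) * [p * V(k+1, i) + (1-p) * V(k+1, i+1)].
  V(1,0) = exp(-r*dt) * [p*3.082820 + (1-p)*0.000000] = 1.438818
  V(1,1) = exp(-r*dt) * [p*0.000000 + (1-p)*0.000000] = 0.000000
  V(0,0) = exp(-r*dt) * [p*1.438818 + (1-p)*0.000000] = 0.671527


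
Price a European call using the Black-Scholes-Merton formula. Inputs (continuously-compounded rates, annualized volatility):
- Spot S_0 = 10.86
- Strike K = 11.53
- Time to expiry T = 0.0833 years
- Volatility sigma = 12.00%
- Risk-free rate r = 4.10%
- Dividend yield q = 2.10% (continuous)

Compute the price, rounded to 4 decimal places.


Answer: Price = 0.0074

Derivation:
d1 = (ln(S/K) + (r - q + 0.5*sigma^2) * T) / (sigma * sqrt(T)) = -1.66310893
d2 = d1 - sigma * sqrt(T) = -1.69774302
exp(-rT) = 0.99659053; exp(-qT) = 0.99825223
C = S_0 * exp(-qT) * N(d1) - K * exp(-rT) * N(d2)
N(d1) = 0.04814532; N(d2) = 0.04477814
C = 10.8600 * 0.99825223 * 0.04814532 - 11.5300 * 0.99659053 * 0.04477814 = 0.0074


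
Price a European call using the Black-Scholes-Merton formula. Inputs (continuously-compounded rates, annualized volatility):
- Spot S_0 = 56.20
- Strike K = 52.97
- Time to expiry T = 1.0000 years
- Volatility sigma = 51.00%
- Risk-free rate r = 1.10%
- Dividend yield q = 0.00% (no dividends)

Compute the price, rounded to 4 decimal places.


Answer: Price = 12.9342

Derivation:
d1 = (ln(S/K) + (r - q + 0.5*sigma^2) * T) / (sigma * sqrt(T)) = 0.39262949
d2 = d1 - sigma * sqrt(T) = -0.11737051
exp(-rT) = 0.98906028; exp(-qT) = 1.00000000
C = S_0 * exp(-qT) * N(d1) - K * exp(-rT) * N(d2)
N(d1) = 0.65270342; N(d2) = 0.45328323
C = 56.2000 * 1.00000000 * 0.65270342 - 52.9700 * 0.98906028 * 0.45328323 = 12.9342


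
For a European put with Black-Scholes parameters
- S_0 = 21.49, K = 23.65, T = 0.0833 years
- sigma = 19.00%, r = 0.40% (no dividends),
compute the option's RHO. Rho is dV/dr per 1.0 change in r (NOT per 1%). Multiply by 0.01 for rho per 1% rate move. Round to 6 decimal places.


d1 = -1.7130426010; d2 = -1.7678799059
phi(d1) = 0.0919789061; exp(-qT) = 1.0000000000; exp(-rT) = 0.9996668555
N(-d2) = 0.9614595086
Rho = -K*T*exp(-rT)*N(-d2) = -23.6500 * 0.0833 * 0.9996668555 * 0.9614595086 = -1.893487

Answer: Rho = -1.893487


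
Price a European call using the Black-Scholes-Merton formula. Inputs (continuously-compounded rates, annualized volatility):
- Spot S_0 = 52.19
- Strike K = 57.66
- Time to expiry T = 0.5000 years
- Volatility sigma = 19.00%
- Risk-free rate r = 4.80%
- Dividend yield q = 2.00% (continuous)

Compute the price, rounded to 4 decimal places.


d1 = (ln(S/K) + (r - q + 0.5*sigma^2) * T) / (sigma * sqrt(T)) = -0.57050705
d2 = d1 - sigma * sqrt(T) = -0.70485734
exp(-rT) = 0.97628571; exp(-qT) = 0.99004983
C = S_0 * exp(-qT) * N(d1) - K * exp(-rT) * N(d2)
N(d1) = 0.28416692; N(d2) = 0.24044951
C = 52.1900 * 0.99004983 * 0.28416692 - 57.6600 * 0.97628571 * 0.24044951 = 1.1476

Answer: Price = 1.1476


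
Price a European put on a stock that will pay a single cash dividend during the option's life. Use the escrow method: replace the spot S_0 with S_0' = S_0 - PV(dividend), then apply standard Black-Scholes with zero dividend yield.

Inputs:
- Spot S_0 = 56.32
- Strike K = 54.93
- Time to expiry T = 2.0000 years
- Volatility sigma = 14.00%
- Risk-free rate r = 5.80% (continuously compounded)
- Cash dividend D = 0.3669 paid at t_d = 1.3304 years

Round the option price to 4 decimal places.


PV(D) = D * exp(-r * t_d) = 0.3669 * 0.92573876 = 0.33965355
S_0' = S_0 - PV(D) = 56.3200 - 0.33965355 = 55.98034645
d1 = (ln(S_0'/K) + (r + sigma^2/2)*T) / (sigma*sqrt(T)) = 0.78055005
d2 = d1 - sigma*sqrt(T) = 0.58256015
exp(-rT) = 0.89047522
N(-d1) = 0.21753359; N(-d2) = 0.28009472
P = K * exp(-rT) * N(-d2) - S_0' * N(-d1) = 54.9300 * 0.89047522 * 0.28009472 - 55.98034645 * 0.21753359 = 1.5229

Answer: Price = 1.5229


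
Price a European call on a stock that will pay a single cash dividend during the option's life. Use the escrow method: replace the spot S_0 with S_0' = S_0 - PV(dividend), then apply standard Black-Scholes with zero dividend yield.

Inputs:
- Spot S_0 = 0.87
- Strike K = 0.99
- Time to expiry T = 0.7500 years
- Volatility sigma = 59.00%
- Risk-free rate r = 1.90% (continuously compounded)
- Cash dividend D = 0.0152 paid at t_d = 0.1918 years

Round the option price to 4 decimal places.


Answer: Price = 0.1301

Derivation:
PV(D) = D * exp(-r * t_d) = 0.0152 * 0.99636243 = 0.01514471
S_0' = S_0 - PV(D) = 0.8700 - 0.01514471 = 0.85485529
d1 = (ln(S_0'/K) + (r + sigma^2/2)*T) / (sigma*sqrt(T)) = -0.00388535
d2 = d1 - sigma*sqrt(T) = -0.51484034
exp(-rT) = 0.98585105
N(d1) = 0.49844997; N(d2) = 0.30333230
C = S_0' * N(d1) - K * exp(-rT) * N(d2) = 0.85485529 * 0.49844997 - 0.9900 * 0.98585105 * 0.30333230 = 0.1301


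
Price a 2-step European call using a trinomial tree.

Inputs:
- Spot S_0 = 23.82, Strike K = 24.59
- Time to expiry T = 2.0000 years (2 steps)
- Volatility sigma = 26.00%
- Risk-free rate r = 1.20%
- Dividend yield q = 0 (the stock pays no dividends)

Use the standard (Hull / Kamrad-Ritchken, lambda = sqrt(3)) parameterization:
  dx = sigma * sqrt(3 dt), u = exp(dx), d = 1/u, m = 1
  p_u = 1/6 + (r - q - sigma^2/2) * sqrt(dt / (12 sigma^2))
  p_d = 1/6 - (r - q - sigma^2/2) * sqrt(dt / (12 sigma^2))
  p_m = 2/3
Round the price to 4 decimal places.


dt = T/N = 1.000000; dx = sigma*sqrt(3*dt) = 0.450333
u = exp(dx) = 1.568835; d = 1/u = 0.637416
p_u = 0.142462, p_m = 0.666667, p_d = 0.190871
Discount per step: exp(-r*dt) = 0.988072
Stock lattice S(k, j) with j the centered position index:
  k=0: S(0,+0) = 23.8200
  k=1: S(1,-1) = 15.1832; S(1,+0) = 23.8200; S(1,+1) = 37.3696
  k=2: S(2,-2) = 9.6780; S(2,-1) = 15.1832; S(2,+0) = 23.8200; S(2,+1) = 37.3696; S(2,+2) = 58.6268
Terminal payoffs V(N, j) = max(S_T - K, 0):
  V(2,-2) = 0.000000; V(2,-1) = 0.000000; V(2,+0) = 0.000000; V(2,+1) = 12.779646; V(2,+2) = 34.036803
Backward induction: V(k, j) = exp(-r*dt) * [p_u * V(k+1, j+1) + p_m * V(k+1, j) + p_d * V(k+1, j-1)]
  V(1,-1) = exp(-r*dt) * [p_u*0.000000 + p_m*0.000000 + p_d*0.000000] = 0.000000
  V(1,+0) = exp(-r*dt) * [p_u*12.779646 + p_m*0.000000 + p_d*0.000000] = 1.798902
  V(1,+1) = exp(-r*dt) * [p_u*34.036803 + p_m*12.779646 + p_d*0.000000] = 13.209262
  V(0,+0) = exp(-r*dt) * [p_u*13.209262 + p_m*1.798902 + p_d*0.000000] = 3.044338

Answer: Price = V(0,0) = 3.0443


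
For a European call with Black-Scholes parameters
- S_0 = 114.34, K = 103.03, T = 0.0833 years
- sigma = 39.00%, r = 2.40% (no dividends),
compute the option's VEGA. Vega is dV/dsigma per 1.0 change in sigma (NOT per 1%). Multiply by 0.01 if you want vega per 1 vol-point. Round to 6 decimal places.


Answer: Vega = 7.990149

Derivation:
d1 = 0.9993749093; d2 = 0.8868141257
phi(d1) = 0.2421219782; exp(-qT) = 1.0000000000; exp(-rT) = 0.9980027971
Vega = S * exp(-qT) * phi(d1) * sqrt(T) = 114.3400 * 1.0000000000 * 0.2421219782 * 0.2886173938 = 7.990149


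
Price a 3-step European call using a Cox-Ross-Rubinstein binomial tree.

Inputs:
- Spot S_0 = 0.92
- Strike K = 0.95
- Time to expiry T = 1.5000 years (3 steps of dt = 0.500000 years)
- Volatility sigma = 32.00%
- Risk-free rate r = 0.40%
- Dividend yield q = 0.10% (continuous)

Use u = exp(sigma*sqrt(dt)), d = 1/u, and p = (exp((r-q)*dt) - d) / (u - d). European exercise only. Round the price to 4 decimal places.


Answer: Price = V(0,0) = 0.1438

Derivation:
dt = T/N = 0.500000
u = exp(sigma*sqrt(dt)) = 1.253919; d = 1/u = 0.797499
p = (exp((r-q)*dt) - d) / (u - d) = 0.446961
Discount per step: exp(-r*dt) = 0.998002
Stock lattice S(k, i) with i counting down-moves:
  k=0: S(0,0) = 0.9200
  k=1: S(1,0) = 1.1536; S(1,1) = 0.7337
  k=2: S(2,0) = 1.4465; S(2,1) = 0.9200; S(2,2) = 0.5851
  k=3: S(3,0) = 1.8138; S(3,1) = 1.1536; S(3,2) = 0.7337; S(3,3) = 0.4666
Terminal payoffs V(N, i) = max(S_T - K, 0):
  V(3,0) = 0.863830; V(3,1) = 0.203606; V(3,2) = 0.000000; V(3,3) = 0.000000
Backward induction: V(k, i) = exp(-r*dt) * [p * V(k+1, i) + (1-p) * V(k+1, i+1)].
  V(2,0) = exp(-r*dt) * [p*0.863830 + (1-p)*0.203606] = 0.497704
  V(2,1) = exp(-r*dt) * [p*0.203606 + (1-p)*0.000000] = 0.090822
  V(2,2) = exp(-r*dt) * [p*0.000000 + (1-p)*0.000000] = 0.000000
  V(1,0) = exp(-r*dt) * [p*0.497704 + (1-p)*0.090822] = 0.272137
  V(1,1) = exp(-r*dt) * [p*0.090822 + (1-p)*0.000000] = 0.040513
  V(0,0) = exp(-r*dt) * [p*0.272137 + (1-p)*0.040513] = 0.143752


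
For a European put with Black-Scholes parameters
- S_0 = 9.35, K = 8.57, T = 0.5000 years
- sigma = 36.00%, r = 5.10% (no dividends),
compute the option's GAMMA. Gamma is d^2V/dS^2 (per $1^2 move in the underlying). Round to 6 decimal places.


d1 = 0.5696476219; d2 = 0.3150891807
phi(d1) = 0.3391924140; exp(-qT) = 1.0000000000; exp(-rT) = 0.9748223790
Gamma = exp(-qT) * phi(d1) / (S * sigma * sqrt(T)) = 1.0000000000 * 0.3391924140 / (9.3500 * 0.3600 * 0.7071067812) = 0.142511

Answer: Gamma = 0.142511


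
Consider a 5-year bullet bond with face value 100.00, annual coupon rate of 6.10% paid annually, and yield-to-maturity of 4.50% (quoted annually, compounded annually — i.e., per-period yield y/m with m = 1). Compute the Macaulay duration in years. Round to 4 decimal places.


Coupon per period c = face * coupon_rate / m = 6.100000
Periods per year m = 1; per-period yield y/m = 0.045000
Number of cashflows N = 5
Cashflows (t years, CF_t, discount factor 1/(1+y/m)^(m*t), PV):
  t = 1.0000: CF_t = 6.100000, DF = 0.956938, PV = 5.837321
  t = 2.0000: CF_t = 6.100000, DF = 0.915730, PV = 5.585953
  t = 3.0000: CF_t = 6.100000, DF = 0.876297, PV = 5.345409
  t = 4.0000: CF_t = 6.100000, DF = 0.838561, PV = 5.115224
  t = 5.0000: CF_t = 106.100000, DF = 0.802451, PV = 85.140056
Price P = sum_t PV_t = 107.023963
Macaulay numerator sum_t t * PV_t:
  t * PV_t at t = 1.0000: 5.837321
  t * PV_t at t = 2.0000: 11.171905
  t * PV_t at t = 3.0000: 16.036228
  t * PV_t at t = 4.0000: 20.460897
  t * PV_t at t = 5.0000: 425.700280
Macaulay duration D = (sum_t t * PV_t) / P = 479.206631 / 107.023963 = 4.477564

Answer: Macaulay duration = 4.4776 years


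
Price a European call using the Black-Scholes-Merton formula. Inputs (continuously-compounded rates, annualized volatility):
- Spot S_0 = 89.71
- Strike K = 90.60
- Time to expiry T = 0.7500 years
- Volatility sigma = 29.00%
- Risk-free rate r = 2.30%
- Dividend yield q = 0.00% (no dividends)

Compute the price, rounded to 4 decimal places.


Answer: Price = 9.2654

Derivation:
d1 = (ln(S/K) + (r - q + 0.5*sigma^2) * T) / (sigma * sqrt(T)) = 0.15495099
d2 = d1 - sigma * sqrt(T) = -0.09619638
exp(-rT) = 0.98289793; exp(-qT) = 1.00000000
C = S_0 * exp(-qT) * N(d1) - K * exp(-rT) * N(d2)
N(d1) = 0.56157002; N(d2) = 0.46168230
C = 89.7100 * 1.00000000 * 0.56157002 - 90.6000 * 0.98289793 * 0.46168230 = 9.2654


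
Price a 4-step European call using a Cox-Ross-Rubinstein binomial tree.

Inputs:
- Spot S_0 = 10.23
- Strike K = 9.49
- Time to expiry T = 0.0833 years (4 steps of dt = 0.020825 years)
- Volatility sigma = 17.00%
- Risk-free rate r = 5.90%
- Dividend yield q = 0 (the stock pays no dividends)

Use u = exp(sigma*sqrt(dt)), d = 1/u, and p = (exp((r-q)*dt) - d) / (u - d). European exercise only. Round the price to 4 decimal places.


Answer: Price = V(0,0) = 0.7980

Derivation:
dt = T/N = 0.020825
u = exp(sigma*sqrt(dt)) = 1.024836; d = 1/u = 0.975766
p = (exp((r-q)*dt) - d) / (u - d) = 0.518922
Discount per step: exp(-r*dt) = 0.998772
Stock lattice S(k, i) with i counting down-moves:
  k=0: S(0,0) = 10.2300
  k=1: S(1,0) = 10.4841; S(1,1) = 9.9821
  k=2: S(2,0) = 10.7445; S(2,1) = 10.2300; S(2,2) = 9.7402
  k=3: S(3,0) = 11.0113; S(3,1) = 10.4841; S(3,2) = 9.9821; S(3,3) = 9.5041
  k=4: S(4,0) = 11.2848; S(4,1) = 10.7445; S(4,2) = 10.2300; S(4,3) = 9.7402; S(4,4) = 9.2738
Terminal payoffs V(N, i) = max(S_T - K, 0):
  V(4,0) = 1.794775; V(4,1) = 1.254452; V(4,2) = 0.740000; V(4,3) = 0.250180; V(4,4) = 0.000000
Backward induction: V(k, i) = exp(-r*dt) * [p * V(k+1, i) + (1-p) * V(k+1, i+1)].
  V(3,0) = exp(-r*dt) * [p*1.794775 + (1-p)*1.254452] = 1.532953
  V(3,1) = exp(-r*dt) * [p*1.254452 + (1-p)*0.740000] = 1.005724
  V(3,2) = exp(-r*dt) * [p*0.740000 + (1-p)*0.250180] = 0.503739
  V(3,3) = exp(-r*dt) * [p*0.250180 + (1-p)*0.000000] = 0.129665
  V(2,0) = exp(-r*dt) * [p*1.532953 + (1-p)*1.005724] = 1.277744
  V(2,1) = exp(-r*dt) * [p*1.005724 + (1-p)*0.503739] = 0.763292
  V(2,2) = exp(-r*dt) * [p*0.503739 + (1-p)*0.129665] = 0.323382
  V(1,0) = exp(-r*dt) * [p*1.277744 + (1-p)*0.763292] = 1.028987
  V(1,1) = exp(-r*dt) * [p*0.763292 + (1-p)*0.323382] = 0.550984
  V(0,0) = exp(-r*dt) * [p*1.028987 + (1-p)*0.550984] = 0.798049


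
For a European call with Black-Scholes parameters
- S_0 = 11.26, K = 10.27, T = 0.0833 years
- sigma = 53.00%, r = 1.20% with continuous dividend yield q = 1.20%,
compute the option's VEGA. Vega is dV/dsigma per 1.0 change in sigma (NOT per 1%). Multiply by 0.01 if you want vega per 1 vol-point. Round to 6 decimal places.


d1 = 0.6781131581; d2 = 0.5251459394
phi(d1) = 0.3169988094; exp(-qT) = 0.9990008994; exp(-rT) = 0.9990008994
Vega = S * exp(-qT) * phi(d1) * sqrt(T) = 11.2600 * 0.9990008994 * 0.3169988094 * 0.2886173938 = 1.029164

Answer: Vega = 1.029164


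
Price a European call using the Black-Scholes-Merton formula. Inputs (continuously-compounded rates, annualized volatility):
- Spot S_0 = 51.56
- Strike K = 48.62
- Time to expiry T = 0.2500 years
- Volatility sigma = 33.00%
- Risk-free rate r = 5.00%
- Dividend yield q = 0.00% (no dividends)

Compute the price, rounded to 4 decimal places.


d1 = (ln(S/K) + (r - q + 0.5*sigma^2) * T) / (sigma * sqrt(T)) = 0.51408309
d2 = d1 - sigma * sqrt(T) = 0.34908309
exp(-rT) = 0.98757780; exp(-qT) = 1.00000000
C = S_0 * exp(-qT) * N(d1) - K * exp(-rT) * N(d2)
N(d1) = 0.69640305; N(d2) = 0.63648653
C = 51.5600 * 1.00000000 * 0.69640305 - 48.6200 * 0.98757780 * 0.63648653 = 5.3450

Answer: Price = 5.3450


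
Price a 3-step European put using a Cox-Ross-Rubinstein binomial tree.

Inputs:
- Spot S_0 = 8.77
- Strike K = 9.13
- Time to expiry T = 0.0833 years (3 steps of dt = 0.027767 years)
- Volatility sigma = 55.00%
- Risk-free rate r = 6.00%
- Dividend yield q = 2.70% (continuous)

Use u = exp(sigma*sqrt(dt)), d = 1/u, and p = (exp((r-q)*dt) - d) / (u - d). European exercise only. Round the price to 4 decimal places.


dt = T/N = 0.027767
u = exp(sigma*sqrt(dt)) = 1.095979; d = 1/u = 0.912426
p = (exp((r-q)*dt) - d) / (u - d) = 0.482098
Discount per step: exp(-r*dt) = 0.998335
Stock lattice S(k, i) with i counting down-moves:
  k=0: S(0,0) = 8.7700
  k=1: S(1,0) = 9.6117; S(1,1) = 8.0020
  k=2: S(2,0) = 10.5343; S(2,1) = 8.7700; S(2,2) = 7.3012
  k=3: S(3,0) = 11.5453; S(3,1) = 9.6117; S(3,2) = 8.0020; S(3,3) = 6.6618
Terminal payoffs V(N, i) = max(K - S_T, 0):
  V(3,0) = 0.000000; V(3,1) = 0.000000; V(3,2) = 1.128024; V(3,3) = 2.468186
Backward induction: V(k, i) = exp(-r*dt) * [p * V(k+1, i) + (1-p) * V(k+1, i+1)].
  V(2,0) = exp(-r*dt) * [p*0.000000 + (1-p)*0.000000] = 0.000000
  V(2,1) = exp(-r*dt) * [p*0.000000 + (1-p)*1.128024] = 0.583233
  V(2,2) = exp(-r*dt) * [p*1.128024 + (1-p)*2.468186] = 1.819063
  V(1,0) = exp(-r*dt) * [p*0.000000 + (1-p)*0.583233] = 0.301555
  V(1,1) = exp(-r*dt) * [p*0.583233 + (1-p)*1.819063] = 1.221236
  V(0,0) = exp(-r*dt) * [p*0.301555 + (1-p)*1.221236] = 0.776564

Answer: Price = V(0,0) = 0.7766


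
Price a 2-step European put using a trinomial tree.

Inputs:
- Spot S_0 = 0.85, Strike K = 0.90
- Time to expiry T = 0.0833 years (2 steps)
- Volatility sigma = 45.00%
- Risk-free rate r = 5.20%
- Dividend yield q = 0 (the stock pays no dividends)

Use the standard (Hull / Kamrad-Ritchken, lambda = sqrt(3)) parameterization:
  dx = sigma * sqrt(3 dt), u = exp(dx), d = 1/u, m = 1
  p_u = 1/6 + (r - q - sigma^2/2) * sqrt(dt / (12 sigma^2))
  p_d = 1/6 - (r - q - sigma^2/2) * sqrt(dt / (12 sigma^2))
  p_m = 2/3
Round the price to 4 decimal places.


dt = T/N = 0.041650; dx = sigma*sqrt(3*dt) = 0.159067
u = exp(dx) = 1.172417; d = 1/u = 0.852939
p_u = 0.160219, p_m = 0.666667, p_d = 0.173114
Discount per step: exp(-r*dt) = 0.997837
Stock lattice S(k, j) with j the centered position index:
  k=0: S(0,+0) = 0.8500
  k=1: S(1,-1) = 0.7250; S(1,+0) = 0.8500; S(1,+1) = 0.9966
  k=2: S(2,-2) = 0.6184; S(2,-1) = 0.7250; S(2,+0) = 0.8500; S(2,+1) = 0.9966; S(2,+2) = 1.1684
Terminal payoffs V(N, j) = max(K - S_T, 0):
  V(2,-2) = 0.281621; V(2,-1) = 0.175002; V(2,+0) = 0.050000; V(2,+1) = 0.000000; V(2,+2) = 0.000000
Backward induction: V(k, j) = exp(-r*dt) * [p_u * V(k+1, j+1) + p_m * V(k+1, j) + p_d * V(k+1, j-1)]
  V(1,-1) = exp(-r*dt) * [p_u*0.050000 + p_m*0.175002 + p_d*0.281621] = 0.173056
  V(1,+0) = exp(-r*dt) * [p_u*0.000000 + p_m*0.050000 + p_d*0.175002] = 0.063491
  V(1,+1) = exp(-r*dt) * [p_u*0.000000 + p_m*0.000000 + p_d*0.050000] = 0.008637
  V(0,+0) = exp(-r*dt) * [p_u*0.008637 + p_m*0.063491 + p_d*0.173056] = 0.073510

Answer: Price = V(0,0) = 0.0735


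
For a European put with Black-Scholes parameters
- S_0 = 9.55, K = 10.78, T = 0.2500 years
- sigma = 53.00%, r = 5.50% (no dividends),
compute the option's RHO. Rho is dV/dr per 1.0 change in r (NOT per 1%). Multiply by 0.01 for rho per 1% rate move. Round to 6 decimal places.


Answer: Rho = -1.873068

Derivation:
d1 = -0.2727883434; d2 = -0.5377883434
phi(d1) = 0.3843716817; exp(-qT) = 1.0000000000; exp(-rT) = 0.9863440995
N(-d2) = 0.7046384098
Rho = -K*T*exp(-rT)*N(-d2) = -10.7800 * 0.2500 * 0.9863440995 * 0.7046384098 = -1.873068


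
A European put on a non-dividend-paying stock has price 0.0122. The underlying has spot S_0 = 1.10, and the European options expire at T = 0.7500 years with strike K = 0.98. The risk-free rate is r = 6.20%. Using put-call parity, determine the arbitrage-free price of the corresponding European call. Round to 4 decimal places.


Put-call parity: C - P = S_0 * exp(-qT) - K * exp(-rT).
S_0 * exp(-qT) = 1.1000 * 1.00000000 = 1.10000000
K * exp(-rT) = 0.9800 * 0.95456456 = 0.93547327
C = P + S*exp(-qT) - K*exp(-rT)
C = 0.0122 + 1.10000000 - 0.93547327 = 0.1767

Answer: Call price = 0.1767


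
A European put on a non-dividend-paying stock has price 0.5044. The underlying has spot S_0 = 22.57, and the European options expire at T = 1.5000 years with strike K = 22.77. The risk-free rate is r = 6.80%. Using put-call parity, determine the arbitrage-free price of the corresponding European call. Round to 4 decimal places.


Put-call parity: C - P = S_0 * exp(-qT) - K * exp(-rT).
S_0 * exp(-qT) = 22.5700 * 1.00000000 = 22.57000000
K * exp(-rT) = 22.7700 * 0.90302955 = 20.56198289
C = P + S*exp(-qT) - K*exp(-rT)
C = 0.5044 + 22.57000000 - 20.56198289 = 2.5124

Answer: Call price = 2.5124


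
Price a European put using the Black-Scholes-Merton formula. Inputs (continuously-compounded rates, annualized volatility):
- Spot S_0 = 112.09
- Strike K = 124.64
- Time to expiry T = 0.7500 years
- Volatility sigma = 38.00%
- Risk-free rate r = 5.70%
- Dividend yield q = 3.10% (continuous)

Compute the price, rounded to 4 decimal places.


d1 = (ln(S/K) + (r - q + 0.5*sigma^2) * T) / (sigma * sqrt(T)) = -0.09868880
d2 = d1 - sigma * sqrt(T) = -0.42777845
exp(-rT) = 0.95815090; exp(-qT) = 0.97701820
P = K * exp(-rT) * N(-d2) - S_0 * exp(-qT) * N(-d1)
N(-d1) = 0.53930732; N(-d2) = 0.66559379
P = 124.6400 * 0.95815090 * 0.66559379 - 112.0900 * 0.97701820 * 0.53930732 = 20.4261

Answer: Price = 20.4261


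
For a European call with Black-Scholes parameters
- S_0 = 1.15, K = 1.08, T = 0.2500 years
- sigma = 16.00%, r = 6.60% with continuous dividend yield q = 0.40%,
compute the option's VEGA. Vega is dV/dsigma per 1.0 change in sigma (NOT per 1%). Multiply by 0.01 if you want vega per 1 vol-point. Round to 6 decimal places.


d1 = 1.0187612655; d2 = 0.9387612655
phi(d1) = 0.2374315776; exp(-qT) = 0.9990004998; exp(-rT) = 0.9836353794
Vega = S * exp(-qT) * phi(d1) * sqrt(T) = 1.1500 * 0.9990004998 * 0.2374315776 * 0.5000000000 = 0.136387

Answer: Vega = 0.136387


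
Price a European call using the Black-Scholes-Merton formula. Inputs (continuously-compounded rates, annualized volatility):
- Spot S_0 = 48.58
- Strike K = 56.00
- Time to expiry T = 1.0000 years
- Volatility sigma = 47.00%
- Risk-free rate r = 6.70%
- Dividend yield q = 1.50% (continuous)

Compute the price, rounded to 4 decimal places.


Answer: Price = 7.2211

Derivation:
d1 = (ln(S/K) + (r - q + 0.5*sigma^2) * T) / (sigma * sqrt(T)) = 0.04321326
d2 = d1 - sigma * sqrt(T) = -0.42678674
exp(-rT) = 0.93519520; exp(-qT) = 0.98511194
C = S_0 * exp(-qT) * N(d1) - K * exp(-rT) * N(d2)
N(d1) = 0.51723423; N(d2) = 0.33476733
C = 48.5800 * 0.98511194 * 0.51723423 - 56.0000 * 0.93519520 * 0.33476733 = 7.2211


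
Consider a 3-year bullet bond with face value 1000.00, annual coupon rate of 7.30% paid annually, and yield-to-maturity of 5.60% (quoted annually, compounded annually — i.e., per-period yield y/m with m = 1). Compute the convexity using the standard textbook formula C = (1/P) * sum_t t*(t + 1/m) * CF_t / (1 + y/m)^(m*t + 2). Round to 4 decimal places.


Coupon per period c = face * coupon_rate / m = 73.000000
Periods per year m = 1; per-period yield y/m = 0.056000
Number of cashflows N = 3
Cashflows (t years, CF_t, discount factor 1/(1+y/m)^(m*t), PV):
  t = 1.0000: CF_t = 73.000000, DF = 0.946970, PV = 69.128788
  t = 2.0000: CF_t = 73.000000, DF = 0.896752, PV = 65.462867
  t = 3.0000: CF_t = 1073.000000, DF = 0.849197, PV = 911.187949
Price P = sum_t PV_t = 1045.779604
Convexity numerator sum_t t*(t + 1/m) * CF_t / (1+y/m)^(m*t + 2):
  t = 1.0000: term = 123.982703
  t = 2.0000: term = 352.223589
  t = 3.0000: term = 9805.311092
Convexity = (1/P) * sum = 10281.517384 / 1045.779604 = 9.831438

Answer: Convexity = 9.8314


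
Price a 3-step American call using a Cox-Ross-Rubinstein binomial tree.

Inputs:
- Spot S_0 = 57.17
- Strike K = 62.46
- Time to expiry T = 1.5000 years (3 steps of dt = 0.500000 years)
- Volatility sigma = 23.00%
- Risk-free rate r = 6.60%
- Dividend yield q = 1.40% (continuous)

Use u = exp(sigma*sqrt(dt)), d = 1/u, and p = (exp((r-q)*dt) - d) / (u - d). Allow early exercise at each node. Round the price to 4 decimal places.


dt = T/N = 0.500000
u = exp(sigma*sqrt(dt)) = 1.176607; d = 1/u = 0.849902
p = (exp((r-q)*dt) - d) / (u - d) = 0.540057
Discount per step: exp(-r*dt) = 0.967539
Stock lattice S(k, i) with i counting down-moves:
  k=0: S(0,0) = 57.1700
  k=1: S(1,0) = 67.2666; S(1,1) = 48.5889
  k=2: S(2,0) = 79.1463; S(2,1) = 57.1700; S(2,2) = 41.2958
  k=3: S(3,0) = 93.1241; S(3,1) = 67.2666; S(3,2) = 48.5889; S(3,3) = 35.0973
Terminal payoffs V(N, i) = max(S_T - K, 0):
  V(3,0) = 30.664096; V(3,1) = 4.806601; V(3,2) = 0.000000; V(3,3) = 0.000000
Backward induction: V(k, i) = exp(-r*dt) * [p * V(k+1, i) + (1-p) * V(k+1, i+1)]; then take max(V_cont, immediate exercise) for American.
  V(2,0) = exp(-r*dt) * [p*30.664096 + (1-p)*4.806601] = 18.161781; exercise = 16.686329; V(2,0) = max -> 18.161781
  V(2,1) = exp(-r*dt) * [p*4.806601 + (1-p)*0.000000] = 2.511573; exercise = 0.000000; V(2,1) = max -> 2.511573
  V(2,2) = exp(-r*dt) * [p*0.000000 + (1-p)*0.000000] = 0.000000; exercise = 0.000000; V(2,2) = max -> 0.000000
  V(1,0) = exp(-r*dt) * [p*18.161781 + (1-p)*2.511573] = 10.607682; exercise = 4.806601; V(1,0) = max -> 10.607682
  V(1,1) = exp(-r*dt) * [p*2.511573 + (1-p)*0.000000] = 1.312362; exercise = 0.000000; V(1,1) = max -> 1.312362
  V(0,0) = exp(-r*dt) * [p*10.607682 + (1-p)*1.312362] = 6.126806; exercise = 0.000000; V(0,0) = max -> 6.126806

Answer: Price = V(0,0) = 6.1268


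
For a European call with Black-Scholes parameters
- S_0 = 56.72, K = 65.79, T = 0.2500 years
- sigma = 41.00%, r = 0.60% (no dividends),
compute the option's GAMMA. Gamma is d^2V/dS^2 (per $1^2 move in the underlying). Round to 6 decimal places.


Answer: Gamma = 0.028419

Derivation:
d1 = -0.6137974091; d2 = -0.8187974091
phi(d1) = 0.3304459534; exp(-qT) = 1.0000000000; exp(-rT) = 0.9985011244
Gamma = exp(-qT) * phi(d1) / (S * sigma * sqrt(T)) = 1.0000000000 * 0.3304459534 / (56.7200 * 0.4100 * 0.5000000000) = 0.028419


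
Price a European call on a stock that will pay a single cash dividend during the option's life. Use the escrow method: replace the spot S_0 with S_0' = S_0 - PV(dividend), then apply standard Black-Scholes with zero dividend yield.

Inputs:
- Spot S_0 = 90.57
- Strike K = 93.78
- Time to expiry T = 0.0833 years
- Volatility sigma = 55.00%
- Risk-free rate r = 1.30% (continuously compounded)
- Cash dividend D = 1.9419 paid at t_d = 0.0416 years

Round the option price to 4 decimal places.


PV(D) = D * exp(-r * t_d) = 1.9419 * 0.99945935 = 1.94085010
S_0' = S_0 - PV(D) = 90.5700 - 1.94085010 = 88.62914990
d1 = (ln(S_0'/K) + (r + sigma^2/2)*T) / (sigma*sqrt(T)) = -0.26967933
d2 = d1 - sigma*sqrt(T) = -0.42841889
exp(-rT) = 0.99891769
N(d1) = 0.39370348; N(d2) = 0.33417309
C = S_0' * N(d1) - K * exp(-rT) * N(d2) = 88.62914990 * 0.39370348 - 93.7800 * 0.99891769 * 0.33417309 = 3.5888

Answer: Price = 3.5888


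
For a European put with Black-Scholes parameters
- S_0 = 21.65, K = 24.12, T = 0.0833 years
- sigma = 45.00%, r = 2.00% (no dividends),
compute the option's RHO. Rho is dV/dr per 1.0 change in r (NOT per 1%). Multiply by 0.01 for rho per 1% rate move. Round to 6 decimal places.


Answer: Rho = -1.628020

Derivation:
d1 = -0.7540609088; d2 = -0.8839387360
phi(d1) = 0.3002191832; exp(-qT) = 1.0000000000; exp(-rT) = 0.9983353870
N(-d2) = 0.8116353574
Rho = -K*T*exp(-rT)*N(-d2) = -24.1200 * 0.0833 * 0.9983353870 * 0.8116353574 = -1.628020


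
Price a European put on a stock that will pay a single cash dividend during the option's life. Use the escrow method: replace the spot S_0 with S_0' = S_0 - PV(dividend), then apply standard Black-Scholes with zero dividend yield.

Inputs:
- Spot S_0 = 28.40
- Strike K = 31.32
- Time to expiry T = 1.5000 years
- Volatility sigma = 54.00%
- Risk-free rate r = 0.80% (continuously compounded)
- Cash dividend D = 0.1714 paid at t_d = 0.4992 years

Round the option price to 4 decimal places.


PV(D) = D * exp(-r * t_d) = 0.1714 * 0.99601436 = 0.17071686
S_0' = S_0 - PV(D) = 28.4000 - 0.17071686 = 28.22928314
d1 = (ln(S_0'/K) + (r + sigma^2/2)*T) / (sigma*sqrt(T)) = 0.19173000
d2 = d1 - sigma*sqrt(T) = -0.46963224
exp(-rT) = 0.98807171
N(-d1) = 0.42397685; N(-d2) = 0.68069111
P = K * exp(-rT) * N(-d2) - S_0' * N(-d1) = 31.3200 * 0.98807171 * 0.68069111 - 28.22928314 * 0.42397685 = 9.0964

Answer: Price = 9.0964


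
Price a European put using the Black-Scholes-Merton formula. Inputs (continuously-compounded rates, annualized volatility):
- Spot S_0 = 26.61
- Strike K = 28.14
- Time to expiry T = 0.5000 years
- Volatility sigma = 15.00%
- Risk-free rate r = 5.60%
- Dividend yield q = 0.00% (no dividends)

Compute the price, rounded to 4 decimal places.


d1 = (ln(S/K) + (r - q + 0.5*sigma^2) * T) / (sigma * sqrt(T)) = -0.21005754
d2 = d1 - sigma * sqrt(T) = -0.31612356
exp(-rT) = 0.97238837; exp(-qT) = 1.00000000
P = K * exp(-rT) * N(-d2) - S_0 * exp(-qT) * N(-d1)
N(-d1) = 0.58318862; N(-d2) = 0.62404564
P = 28.1400 * 0.97238837 * 0.62404564 - 26.6100 * 1.00000000 * 0.58318862 = 1.5571

Answer: Price = 1.5571


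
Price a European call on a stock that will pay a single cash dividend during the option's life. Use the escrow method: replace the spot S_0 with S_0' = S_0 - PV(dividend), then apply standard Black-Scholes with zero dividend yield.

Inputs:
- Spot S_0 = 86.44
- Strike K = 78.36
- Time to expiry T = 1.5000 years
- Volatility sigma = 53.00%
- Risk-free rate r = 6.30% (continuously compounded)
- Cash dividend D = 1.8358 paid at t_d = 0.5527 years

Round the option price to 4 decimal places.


Answer: Price = 27.1972

Derivation:
PV(D) = D * exp(-r * t_d) = 1.8358 * 0.96577914 = 1.77297735
S_0' = S_0 - PV(D) = 86.4400 - 1.77297735 = 84.66702265
d1 = (ln(S_0'/K) + (r + sigma^2/2)*T) / (sigma*sqrt(T)) = 0.58939898
d2 = d1 - sigma*sqrt(T) = -0.05971580
exp(-rT) = 0.90982773
N(d1) = 0.72220317; N(d2) = 0.47619099
C = S_0' * N(d1) - K * exp(-rT) * N(d2) = 84.66702265 * 0.72220317 - 78.3600 * 0.90982773 * 0.47619099 = 27.1972


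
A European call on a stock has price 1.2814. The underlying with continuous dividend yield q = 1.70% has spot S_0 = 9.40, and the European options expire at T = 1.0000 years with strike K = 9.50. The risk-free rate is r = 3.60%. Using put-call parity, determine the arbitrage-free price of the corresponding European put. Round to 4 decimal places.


Put-call parity: C - P = S_0 * exp(-qT) - K * exp(-rT).
S_0 * exp(-qT) = 9.4000 * 0.98314368 = 9.24155064
K * exp(-rT) = 9.5000 * 0.96464029 = 9.16408279
P = C - S*exp(-qT) + K*exp(-rT)
P = 1.2814 - 9.24155064 + 9.16408279 = 1.2039

Answer: Put price = 1.2039


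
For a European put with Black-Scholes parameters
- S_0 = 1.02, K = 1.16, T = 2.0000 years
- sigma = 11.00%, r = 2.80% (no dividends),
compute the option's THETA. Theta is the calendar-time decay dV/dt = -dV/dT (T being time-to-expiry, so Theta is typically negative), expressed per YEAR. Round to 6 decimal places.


Answer: Theta = 0.007040

Derivation:
d1 = -0.3890204385; d2 = -0.5445839304
phi(d1) = 0.3698687803; exp(-qT) = 1.0000000000; exp(-rT) = 0.9455391359
Theta = -S*exp(-qT)*phi(d1)*sigma/(2*sqrt(T)) + r*K*exp(-rT)*N(-d2) - q*S*exp(-qT)*N(-d1)
N(-d1) = 0.6513694864; N(-d2) = 0.7069801453; sqrt(T) = 1.4142135624
Term 1 = -1.0200 * 1.0000000000 * 0.3698687803 * 0.1100 / (2 * 1.4142135624) = -0.0146722101
Term 2 = 0.0280 * 1.1600 * 0.9455391359 * 0.7069801453 = 0.0217121458
Term 3 = 0 (no dividend yield, q = 0)
Theta = -0.0146722101 + (0.0217121458) + (0.0000000000) = 0.007040


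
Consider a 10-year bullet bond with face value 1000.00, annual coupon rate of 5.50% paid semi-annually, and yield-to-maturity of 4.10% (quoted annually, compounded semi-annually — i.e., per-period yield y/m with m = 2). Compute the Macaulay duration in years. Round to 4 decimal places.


Coupon per period c = face * coupon_rate / m = 27.500000
Periods per year m = 2; per-period yield y/m = 0.020500
Number of cashflows N = 20
Cashflows (t years, CF_t, discount factor 1/(1+y/m)^(m*t), PV):
  t = 0.5000: CF_t = 27.500000, DF = 0.979912, PV = 26.947575
  t = 1.0000: CF_t = 27.500000, DF = 0.960227, PV = 26.406247
  t = 1.5000: CF_t = 27.500000, DF = 0.940938, PV = 25.875793
  t = 2.0000: CF_t = 27.500000, DF = 0.922036, PV = 25.355995
  t = 2.5000: CF_t = 27.500000, DF = 0.903514, PV = 24.846639
  t = 3.0000: CF_t = 27.500000, DF = 0.885364, PV = 24.347515
  t = 3.5000: CF_t = 27.500000, DF = 0.867579, PV = 23.858417
  t = 4.0000: CF_t = 27.500000, DF = 0.850151, PV = 23.379145
  t = 4.5000: CF_t = 27.500000, DF = 0.833073, PV = 22.909500
  t = 5.0000: CF_t = 27.500000, DF = 0.816338, PV = 22.449290
  t = 5.5000: CF_t = 27.500000, DF = 0.799939, PV = 21.998324
  t = 6.0000: CF_t = 27.500000, DF = 0.783870, PV = 21.556417
  t = 6.5000: CF_t = 27.500000, DF = 0.768123, PV = 21.123388
  t = 7.0000: CF_t = 27.500000, DF = 0.752693, PV = 20.699057
  t = 7.5000: CF_t = 27.500000, DF = 0.737573, PV = 20.283251
  t = 8.0000: CF_t = 27.500000, DF = 0.722756, PV = 19.875797
  t = 8.5000: CF_t = 27.500000, DF = 0.708237, PV = 19.476528
  t = 9.0000: CF_t = 27.500000, DF = 0.694010, PV = 19.085280
  t = 9.5000: CF_t = 27.500000, DF = 0.680069, PV = 18.701891
  t = 10.0000: CF_t = 1027.500000, DF = 0.666407, PV = 684.733616
Price P = sum_t PV_t = 1113.909664
Macaulay numerator sum_t t * PV_t:
  t * PV_t at t = 0.5000: 13.473787
  t * PV_t at t = 1.0000: 26.406247
  t * PV_t at t = 1.5000: 38.813689
  t * PV_t at t = 2.0000: 50.711990
  t * PV_t at t = 2.5000: 62.116597
  t * PV_t at t = 3.0000: 73.042545
  t * PV_t at t = 3.5000: 83.504461
  t * PV_t at t = 4.0000: 93.516579
  t * PV_t at t = 4.5000: 103.092750
  t * PV_t at t = 5.0000: 112.246448
  t * PV_t at t = 5.5000: 120.990782
  t * PV_t at t = 6.0000: 129.338505
  t * PV_t at t = 6.5000: 137.302022
  t * PV_t at t = 7.0000: 144.893401
  t * PV_t at t = 7.5000: 152.124380
  t * PV_t at t = 8.0000: 159.006375
  t * PV_t at t = 8.5000: 165.550488
  t * PV_t at t = 9.0000: 171.767518
  t * PV_t at t = 9.5000: 177.667965
  t * PV_t at t = 10.0000: 6847.336161
Macaulay duration D = (sum_t t * PV_t) / P = 8862.902690 / 1113.909664 = 7.956572

Answer: Macaulay duration = 7.9566 years
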